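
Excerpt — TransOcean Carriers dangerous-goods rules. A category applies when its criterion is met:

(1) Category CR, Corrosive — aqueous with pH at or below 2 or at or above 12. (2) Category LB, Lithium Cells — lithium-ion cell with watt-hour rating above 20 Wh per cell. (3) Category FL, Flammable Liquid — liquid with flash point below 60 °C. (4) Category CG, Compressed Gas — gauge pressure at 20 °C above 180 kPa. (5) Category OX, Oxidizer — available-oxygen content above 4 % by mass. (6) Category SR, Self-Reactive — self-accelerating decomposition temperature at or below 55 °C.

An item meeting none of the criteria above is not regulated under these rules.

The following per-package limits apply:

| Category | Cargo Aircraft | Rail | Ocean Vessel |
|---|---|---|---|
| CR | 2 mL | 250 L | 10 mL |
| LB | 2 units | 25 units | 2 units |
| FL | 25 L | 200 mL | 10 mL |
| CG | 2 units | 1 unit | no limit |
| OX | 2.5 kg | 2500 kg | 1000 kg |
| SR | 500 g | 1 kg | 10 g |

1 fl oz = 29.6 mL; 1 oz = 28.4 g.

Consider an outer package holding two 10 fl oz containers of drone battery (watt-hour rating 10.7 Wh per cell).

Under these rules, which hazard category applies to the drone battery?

watt-hour rating 10.7 Wh per cell is not above 20 Wh per cell, so Category LB does not apply.
No criterion is met, so the item is not regulated.

Not regulated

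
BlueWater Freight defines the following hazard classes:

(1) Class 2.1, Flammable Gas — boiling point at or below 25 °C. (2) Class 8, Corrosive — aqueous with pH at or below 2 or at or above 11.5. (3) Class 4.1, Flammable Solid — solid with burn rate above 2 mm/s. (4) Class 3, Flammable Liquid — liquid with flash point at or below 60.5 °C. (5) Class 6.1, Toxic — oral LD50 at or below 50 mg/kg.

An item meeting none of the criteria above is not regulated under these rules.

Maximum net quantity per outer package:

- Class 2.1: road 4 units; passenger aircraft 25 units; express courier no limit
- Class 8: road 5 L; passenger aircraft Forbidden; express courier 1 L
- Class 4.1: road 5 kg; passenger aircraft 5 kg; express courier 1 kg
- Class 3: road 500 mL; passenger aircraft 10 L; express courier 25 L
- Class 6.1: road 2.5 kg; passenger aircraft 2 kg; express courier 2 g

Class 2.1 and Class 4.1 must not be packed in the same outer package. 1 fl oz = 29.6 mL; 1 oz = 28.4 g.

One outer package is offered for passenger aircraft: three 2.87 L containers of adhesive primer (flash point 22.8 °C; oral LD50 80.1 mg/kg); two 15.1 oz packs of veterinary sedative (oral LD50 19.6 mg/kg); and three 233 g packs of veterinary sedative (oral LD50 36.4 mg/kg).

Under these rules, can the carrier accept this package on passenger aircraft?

Adhesive primer: flash point 22.8 °C ≤ 60.5 °C → Class 3 (Flammable Liquid).
The veterinary sedative has oral LD50 19.6 mg/kg, which is ≤ 50 mg/kg, so it is Class 6.1 (Toxic).
With oral LD50 36.4 mg/kg (≤ 50 mg/kg), the veterinary sedative falls in Class 6.1.
Class 6.1 net quantity: (two 15.1 oz packs = 857.68 g) + (three 233 g packs = 699 g) = 1556.68 g.
1556.68 g ≤ 2 kg (passenger aircraft limit, Class 6.1) — within limit.
Class 3 quantity: three 2.87 L containers = 8.61 L.
8.61 L ≤ 10 L (passenger aircraft limit, Class 3) — within limit.
The segregation rule (Class 2.1 with Class 4.1) does not apply to Class 6.1 with Class 3.
Every hazard class is within its passenger aircraft limit and no segregation rule is violated.

Yes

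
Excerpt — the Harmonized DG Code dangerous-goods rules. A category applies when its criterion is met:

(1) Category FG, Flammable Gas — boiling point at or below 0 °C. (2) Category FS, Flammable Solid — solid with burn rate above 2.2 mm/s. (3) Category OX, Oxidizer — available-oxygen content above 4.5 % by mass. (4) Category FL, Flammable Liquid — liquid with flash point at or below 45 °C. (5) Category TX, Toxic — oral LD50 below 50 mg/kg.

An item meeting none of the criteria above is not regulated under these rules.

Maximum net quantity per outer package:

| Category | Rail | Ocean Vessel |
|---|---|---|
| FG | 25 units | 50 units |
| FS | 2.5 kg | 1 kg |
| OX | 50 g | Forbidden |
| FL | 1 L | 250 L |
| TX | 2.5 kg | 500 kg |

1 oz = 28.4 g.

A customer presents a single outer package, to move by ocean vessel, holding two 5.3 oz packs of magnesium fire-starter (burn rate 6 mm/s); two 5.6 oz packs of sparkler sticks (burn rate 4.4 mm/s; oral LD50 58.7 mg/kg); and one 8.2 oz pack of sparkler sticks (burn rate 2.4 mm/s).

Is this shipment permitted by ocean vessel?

The magnesium fire-starter has burn rate 6 mm/s, which is > 2.2 mm/s, so it is Category FS (Flammable Solid).
Burn rate 4.4 mm/s meets the Category FS criterion (Flammable Solid), so the sparkler sticks are Category FS.
Sparkler sticks: burn rate 2.4 mm/s > 2.2 mm/s → Category FS (Flammable Solid).
Total Category FS: (two 5.3 oz packs = 301.04 g) + (two 5.6 oz packs = 318.08 g) + (one 8.2 oz pack = 232.88 g) = 852 g.
852 g ≤ 1 kg (ocean vessel limit, Category FS) — within limit.

Yes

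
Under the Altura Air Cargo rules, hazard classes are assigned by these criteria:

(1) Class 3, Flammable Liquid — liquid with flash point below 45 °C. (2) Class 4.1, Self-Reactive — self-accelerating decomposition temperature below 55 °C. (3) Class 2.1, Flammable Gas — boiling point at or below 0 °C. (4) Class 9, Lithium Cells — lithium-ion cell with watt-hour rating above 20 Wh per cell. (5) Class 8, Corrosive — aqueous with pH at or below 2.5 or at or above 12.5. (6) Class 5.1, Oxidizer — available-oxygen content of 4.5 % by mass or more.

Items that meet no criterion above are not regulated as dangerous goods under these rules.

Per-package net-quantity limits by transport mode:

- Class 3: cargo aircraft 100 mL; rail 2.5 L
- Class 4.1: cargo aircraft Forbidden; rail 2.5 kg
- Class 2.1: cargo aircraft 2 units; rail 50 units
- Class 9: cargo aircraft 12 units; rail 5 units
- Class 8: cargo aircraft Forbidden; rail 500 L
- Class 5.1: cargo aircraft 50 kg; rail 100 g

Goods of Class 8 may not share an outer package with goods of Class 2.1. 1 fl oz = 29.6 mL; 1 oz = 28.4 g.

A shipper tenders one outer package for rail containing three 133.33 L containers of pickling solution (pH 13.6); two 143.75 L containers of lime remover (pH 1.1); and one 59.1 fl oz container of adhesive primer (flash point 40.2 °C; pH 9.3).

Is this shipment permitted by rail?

The pickling solution has pH 13.6, which is ≥ 12.5, so it is Class 8 (Corrosive).
The lime remover has pH 1.1, which is ≤ 2.5, so it is Class 8 (Corrosive).
The adhesive primer has flash point 40.2 °C, which is < 45 °C, so it is Class 3 (Flammable Liquid).
Class 3 quantity: one 59.1 fl oz container = 1749.36 mL.
1749.36 mL is within the rail limit of 2.5 L for Class 3.
Class 8 net quantity: (three 133.33 L containers = 399.99 L) + (two 143.75 L containers = 287.5 L) = 687.49 L.
That exceeds the Class 8 rail limit of 500 L.
The segregation rule (Class 8 with Class 2.1) does not apply to Class 3 with Class 8.

No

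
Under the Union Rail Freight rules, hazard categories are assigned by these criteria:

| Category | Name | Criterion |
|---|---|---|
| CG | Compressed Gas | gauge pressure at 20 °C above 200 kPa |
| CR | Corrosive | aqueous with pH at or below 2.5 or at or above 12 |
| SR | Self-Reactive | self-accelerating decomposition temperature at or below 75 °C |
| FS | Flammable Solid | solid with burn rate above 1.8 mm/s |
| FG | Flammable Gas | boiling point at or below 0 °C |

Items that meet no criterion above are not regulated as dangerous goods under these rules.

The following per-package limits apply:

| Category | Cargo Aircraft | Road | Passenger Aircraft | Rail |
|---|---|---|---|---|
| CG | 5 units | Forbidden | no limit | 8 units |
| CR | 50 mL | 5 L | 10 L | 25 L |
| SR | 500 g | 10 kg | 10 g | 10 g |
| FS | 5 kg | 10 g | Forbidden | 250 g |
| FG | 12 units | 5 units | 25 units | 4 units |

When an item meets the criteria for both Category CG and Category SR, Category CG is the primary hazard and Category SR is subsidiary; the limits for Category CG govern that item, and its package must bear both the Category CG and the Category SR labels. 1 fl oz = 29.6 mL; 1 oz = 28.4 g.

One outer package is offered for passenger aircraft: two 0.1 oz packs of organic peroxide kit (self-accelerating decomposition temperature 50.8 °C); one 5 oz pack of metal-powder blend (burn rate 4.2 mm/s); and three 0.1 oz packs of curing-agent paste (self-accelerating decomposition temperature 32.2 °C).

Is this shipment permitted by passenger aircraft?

Organic peroxide kit: self-accelerating decomposition temperature 50.8 °C ≤ 75 °C → Category SR (Self-Reactive).
With burn rate 4.2 mm/s (> 1.8 mm/s), the metal-powder blend falls in Category FS.
The curing-agent paste has self-accelerating decomposition temperature 32.2 °C, which is ≤ 75 °C, so it is Category SR (Self-Reactive).
Category SR net quantity: (two 0.1 oz packs = 5.68 g) + (three 0.1 oz packs = 8.52 g) = 14.2 g.
14.2 g > 10 g (passenger aircraft limit, Category SR) — over the limit.
Category FS quantity: one 5 oz pack = 142 g.
By passenger aircraft, Category FS is Forbidden regardless of quantity.

No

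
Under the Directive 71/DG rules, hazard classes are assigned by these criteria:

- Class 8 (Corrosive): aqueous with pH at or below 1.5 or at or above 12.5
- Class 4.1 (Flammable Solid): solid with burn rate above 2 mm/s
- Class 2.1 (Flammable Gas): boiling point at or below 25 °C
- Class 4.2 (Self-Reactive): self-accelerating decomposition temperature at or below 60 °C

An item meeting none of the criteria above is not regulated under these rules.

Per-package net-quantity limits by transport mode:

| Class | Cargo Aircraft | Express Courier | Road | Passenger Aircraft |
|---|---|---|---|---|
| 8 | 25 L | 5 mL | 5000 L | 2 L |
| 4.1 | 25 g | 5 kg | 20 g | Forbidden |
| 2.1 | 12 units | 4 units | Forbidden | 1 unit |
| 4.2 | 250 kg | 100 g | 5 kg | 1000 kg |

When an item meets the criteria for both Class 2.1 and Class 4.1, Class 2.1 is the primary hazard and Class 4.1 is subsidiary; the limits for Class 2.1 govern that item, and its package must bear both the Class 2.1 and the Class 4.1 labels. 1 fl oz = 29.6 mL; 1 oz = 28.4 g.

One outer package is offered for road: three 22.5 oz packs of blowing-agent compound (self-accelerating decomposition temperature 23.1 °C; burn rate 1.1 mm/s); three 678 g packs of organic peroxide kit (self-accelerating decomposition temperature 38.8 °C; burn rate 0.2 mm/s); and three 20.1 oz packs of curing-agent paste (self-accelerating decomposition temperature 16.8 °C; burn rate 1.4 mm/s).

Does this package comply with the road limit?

No

Self-accelerating decomposition temperature 23.1 °C meets the Class 4.2 criterion (Self-Reactive), so the blowing-agent compound is Class 4.2.
With self-accelerating decomposition temperature 38.8 °C (≤ 60 °C), the organic peroxide kit falls in Class 4.2.
With self-accelerating decomposition temperature 16.8 °C (≤ 60 °C), the curing-agent paste falls in Class 4.2.
Class 4.2 net quantity: (three 22.5 oz packs = 1.917 kg) + (three 678 g packs = 2.034 kg) + (three 20.1 oz packs = 1712.52 g) = 5663.52 g.
5663.52 g exceeds the road limit of 5 kg for Class 4.2.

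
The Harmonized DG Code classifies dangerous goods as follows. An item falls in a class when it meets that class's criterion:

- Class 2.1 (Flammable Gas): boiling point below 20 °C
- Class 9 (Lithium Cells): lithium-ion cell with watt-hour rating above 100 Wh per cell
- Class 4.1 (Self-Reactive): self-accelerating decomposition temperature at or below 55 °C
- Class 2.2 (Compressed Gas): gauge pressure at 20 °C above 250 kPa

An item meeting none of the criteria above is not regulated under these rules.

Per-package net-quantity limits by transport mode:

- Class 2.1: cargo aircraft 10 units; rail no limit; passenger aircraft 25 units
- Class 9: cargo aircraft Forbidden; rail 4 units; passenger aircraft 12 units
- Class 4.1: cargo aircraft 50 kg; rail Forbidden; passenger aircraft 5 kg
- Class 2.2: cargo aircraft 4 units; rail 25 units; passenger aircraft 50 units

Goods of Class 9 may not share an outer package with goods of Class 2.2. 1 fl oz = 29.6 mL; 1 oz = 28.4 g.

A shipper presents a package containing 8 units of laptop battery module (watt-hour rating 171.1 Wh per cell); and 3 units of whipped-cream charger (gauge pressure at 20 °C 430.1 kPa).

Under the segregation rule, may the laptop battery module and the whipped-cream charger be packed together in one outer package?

No

With watt-hour rating 171.1 Wh per cell (> 100 Wh per cell), the laptop battery module falls in Class 9.
Whipped-cream charger: gauge pressure at 20 °C 430.1 kPa > 250 kPa → Class 2.2 (Compressed Gas).
Class 9 and Class 2.2 may not share an outer package.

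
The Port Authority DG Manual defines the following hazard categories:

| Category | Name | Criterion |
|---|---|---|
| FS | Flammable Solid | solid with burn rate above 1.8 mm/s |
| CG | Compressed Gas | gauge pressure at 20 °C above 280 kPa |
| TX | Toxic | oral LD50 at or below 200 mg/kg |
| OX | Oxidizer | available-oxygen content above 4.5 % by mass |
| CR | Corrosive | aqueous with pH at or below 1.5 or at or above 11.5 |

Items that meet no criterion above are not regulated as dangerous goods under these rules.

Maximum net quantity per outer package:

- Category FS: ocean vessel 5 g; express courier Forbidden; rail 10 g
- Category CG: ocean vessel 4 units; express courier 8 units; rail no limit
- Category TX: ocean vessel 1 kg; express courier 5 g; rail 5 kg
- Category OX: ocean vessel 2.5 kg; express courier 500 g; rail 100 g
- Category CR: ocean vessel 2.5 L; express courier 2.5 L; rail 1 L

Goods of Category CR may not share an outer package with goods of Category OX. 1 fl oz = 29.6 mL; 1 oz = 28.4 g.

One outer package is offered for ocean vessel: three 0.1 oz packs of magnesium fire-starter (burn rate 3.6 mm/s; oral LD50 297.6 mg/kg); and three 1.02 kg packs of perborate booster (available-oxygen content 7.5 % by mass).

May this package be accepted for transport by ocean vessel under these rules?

No

The magnesium fire-starter has burn rate 3.6 mm/s, which is > 1.8 mm/s, so it is Category FS (Flammable Solid).
The perborate booster has available-oxygen content 7.5 % by mass, which is > 4.5 % by mass, so it is Category OX (Oxidizer).
Category FS quantity: three 0.1 oz packs = 8.52 g.
8.52 g exceeds the ocean vessel limit of 5 g for Category FS.
Category OX quantity: three 1.02 kg packs = 3.06 kg.
That exceeds the Category OX ocean vessel limit of 2.5 kg.
The segregation rule (Category CR with Category OX) does not apply to Category FS with Category OX.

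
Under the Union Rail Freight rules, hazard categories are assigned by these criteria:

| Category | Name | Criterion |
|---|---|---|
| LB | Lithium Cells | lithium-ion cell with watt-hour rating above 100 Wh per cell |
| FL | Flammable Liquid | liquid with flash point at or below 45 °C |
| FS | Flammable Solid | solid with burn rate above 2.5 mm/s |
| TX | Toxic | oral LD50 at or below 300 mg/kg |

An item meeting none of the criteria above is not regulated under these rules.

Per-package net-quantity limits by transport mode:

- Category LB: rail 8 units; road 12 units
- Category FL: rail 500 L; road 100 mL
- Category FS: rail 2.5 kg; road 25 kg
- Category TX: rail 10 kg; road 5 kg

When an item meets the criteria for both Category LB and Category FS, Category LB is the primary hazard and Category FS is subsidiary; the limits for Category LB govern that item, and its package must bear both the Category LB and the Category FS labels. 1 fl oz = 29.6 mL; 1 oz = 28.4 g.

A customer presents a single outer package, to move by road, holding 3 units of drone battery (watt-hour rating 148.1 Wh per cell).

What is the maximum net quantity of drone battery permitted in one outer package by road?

12 units

Drone battery: watt-hour rating 148.1 Wh per cell > 100 Wh per cell → Category LB (Lithium Cells).
The road limit for Category LB is 12 units.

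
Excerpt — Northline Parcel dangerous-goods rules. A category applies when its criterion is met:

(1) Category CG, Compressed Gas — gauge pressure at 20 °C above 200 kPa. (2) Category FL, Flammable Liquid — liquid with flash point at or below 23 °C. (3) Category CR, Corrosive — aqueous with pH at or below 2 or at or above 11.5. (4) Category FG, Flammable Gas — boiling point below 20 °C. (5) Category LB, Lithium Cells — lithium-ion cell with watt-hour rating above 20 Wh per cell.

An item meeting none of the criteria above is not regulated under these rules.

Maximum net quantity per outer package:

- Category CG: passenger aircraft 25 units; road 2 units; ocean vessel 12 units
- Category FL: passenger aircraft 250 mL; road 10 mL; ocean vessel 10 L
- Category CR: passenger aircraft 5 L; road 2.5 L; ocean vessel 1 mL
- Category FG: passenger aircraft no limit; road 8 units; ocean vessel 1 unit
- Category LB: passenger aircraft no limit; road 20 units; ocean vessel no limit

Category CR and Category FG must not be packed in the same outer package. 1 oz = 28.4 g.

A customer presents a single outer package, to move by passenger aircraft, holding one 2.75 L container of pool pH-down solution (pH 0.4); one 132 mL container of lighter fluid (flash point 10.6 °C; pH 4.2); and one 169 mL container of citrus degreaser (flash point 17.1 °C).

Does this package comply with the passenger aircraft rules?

No

The pool pH-down solution has pH 0.4, which is ≤ 2, so it is Category CR (Corrosive).
Lighter fluid: flash point 10.6 °C ≤ 23 °C → Category FL (Flammable Liquid).
Flash point 17.1 °C meets the Category FL criterion (Flammable Liquid), so the citrus degreaser is Category FL.
Total Category FL: 132 mL + 169 mL = 301 mL.
301 mL exceeds the passenger aircraft limit of 250 mL for Category FL.
Category CR quantity: 2.75 L.
2.75 L ≤ 5 L (passenger aircraft limit, Category CR) — within limit.
The segregation rule (Category CR with Category FG) does not apply to Category FL with Category CR.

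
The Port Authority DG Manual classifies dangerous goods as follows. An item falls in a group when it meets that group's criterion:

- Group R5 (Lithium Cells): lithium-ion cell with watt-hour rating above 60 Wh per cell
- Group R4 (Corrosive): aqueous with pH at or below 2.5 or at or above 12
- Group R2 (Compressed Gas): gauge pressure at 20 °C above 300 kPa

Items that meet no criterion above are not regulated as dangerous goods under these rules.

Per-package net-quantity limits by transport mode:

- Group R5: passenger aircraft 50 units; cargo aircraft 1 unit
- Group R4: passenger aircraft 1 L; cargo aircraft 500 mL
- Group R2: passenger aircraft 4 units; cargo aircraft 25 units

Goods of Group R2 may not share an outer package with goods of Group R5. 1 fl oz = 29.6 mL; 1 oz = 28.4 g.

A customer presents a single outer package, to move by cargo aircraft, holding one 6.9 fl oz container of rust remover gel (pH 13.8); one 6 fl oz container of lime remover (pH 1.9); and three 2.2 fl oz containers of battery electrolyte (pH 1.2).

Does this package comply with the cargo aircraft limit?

pH 13.8 meets the Group R4 criterion (Corrosive), so the rust remover gel is Group R4.
With pH 1.9 (≤ 2.5), the lime remover falls in Group R4.
pH 1.2 meets the Group R4 criterion (Corrosive), so the battery electrolyte is Group R4.
Group R4 net quantity: (one 6.9 fl oz container = 204.24 mL) + (one 6 fl oz container = 177.6 mL) + (three 2.2 fl oz containers = 195.36 mL) = 577.2 mL.
577.2 mL exceeds the cargo aircraft limit of 500 mL for Group R4.

No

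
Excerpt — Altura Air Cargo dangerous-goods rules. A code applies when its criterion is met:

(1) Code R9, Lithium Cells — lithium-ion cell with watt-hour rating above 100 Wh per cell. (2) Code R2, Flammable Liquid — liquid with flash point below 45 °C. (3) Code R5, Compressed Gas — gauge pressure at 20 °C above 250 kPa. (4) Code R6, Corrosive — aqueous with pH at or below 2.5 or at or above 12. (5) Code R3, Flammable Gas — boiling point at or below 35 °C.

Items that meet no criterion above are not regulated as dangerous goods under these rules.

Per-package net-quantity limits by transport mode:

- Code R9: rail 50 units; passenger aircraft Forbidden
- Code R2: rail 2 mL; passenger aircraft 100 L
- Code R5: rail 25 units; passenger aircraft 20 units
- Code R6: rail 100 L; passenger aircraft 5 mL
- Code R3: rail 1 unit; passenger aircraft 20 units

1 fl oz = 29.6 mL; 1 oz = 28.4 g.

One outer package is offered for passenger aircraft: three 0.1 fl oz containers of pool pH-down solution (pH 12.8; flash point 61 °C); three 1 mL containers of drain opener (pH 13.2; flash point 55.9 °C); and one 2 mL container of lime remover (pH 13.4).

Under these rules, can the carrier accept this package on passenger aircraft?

No

Pool pH-down solution: pH 12.8 ≥ 12 → Code R6 (Corrosive).
With pH 13.2 (≥ 12), the drain opener falls in Code R6.
With pH 13.4 (≥ 12), the lime remover falls in Code R6.
Total Code R6: (three 0.1 fl oz containers = 8.88 mL) + (three 1 mL containers = 3 mL) + 2 mL = 13.88 mL.
13.88 mL exceeds the passenger aircraft limit of 5 mL for Code R6.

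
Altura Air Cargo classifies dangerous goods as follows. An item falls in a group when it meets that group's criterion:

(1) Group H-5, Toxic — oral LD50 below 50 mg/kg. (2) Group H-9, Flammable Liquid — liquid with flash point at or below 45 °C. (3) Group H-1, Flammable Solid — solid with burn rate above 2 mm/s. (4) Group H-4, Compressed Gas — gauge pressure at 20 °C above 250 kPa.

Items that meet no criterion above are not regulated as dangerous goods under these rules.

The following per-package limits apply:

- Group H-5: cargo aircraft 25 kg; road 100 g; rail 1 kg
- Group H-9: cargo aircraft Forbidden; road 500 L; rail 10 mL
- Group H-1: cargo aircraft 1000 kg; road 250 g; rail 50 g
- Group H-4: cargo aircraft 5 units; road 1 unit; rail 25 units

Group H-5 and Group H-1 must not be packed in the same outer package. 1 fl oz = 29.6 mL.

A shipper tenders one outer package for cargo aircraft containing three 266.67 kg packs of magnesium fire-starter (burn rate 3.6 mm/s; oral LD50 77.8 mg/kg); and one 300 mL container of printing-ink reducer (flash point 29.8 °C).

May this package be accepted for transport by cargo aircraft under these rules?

Magnesium fire-starter: burn rate 3.6 mm/s > 2 mm/s → Group H-1 (Flammable Solid).
The printing-ink reducer has flash point 29.8 °C, which is ≤ 45 °C, so it is Group H-9 (Flammable Liquid).
Group H-1 quantity: three 266.67 kg packs = 800.01 kg.
800.01 kg is within the cargo aircraft limit of 1000 kg for Group H-1.
Group H-9 quantity: 300 mL.
By cargo aircraft, Group H-9 is Forbidden regardless of quantity.
The segregation rule (Group H-5 with Group H-1) does not apply to Group H-1 with Group H-9.

No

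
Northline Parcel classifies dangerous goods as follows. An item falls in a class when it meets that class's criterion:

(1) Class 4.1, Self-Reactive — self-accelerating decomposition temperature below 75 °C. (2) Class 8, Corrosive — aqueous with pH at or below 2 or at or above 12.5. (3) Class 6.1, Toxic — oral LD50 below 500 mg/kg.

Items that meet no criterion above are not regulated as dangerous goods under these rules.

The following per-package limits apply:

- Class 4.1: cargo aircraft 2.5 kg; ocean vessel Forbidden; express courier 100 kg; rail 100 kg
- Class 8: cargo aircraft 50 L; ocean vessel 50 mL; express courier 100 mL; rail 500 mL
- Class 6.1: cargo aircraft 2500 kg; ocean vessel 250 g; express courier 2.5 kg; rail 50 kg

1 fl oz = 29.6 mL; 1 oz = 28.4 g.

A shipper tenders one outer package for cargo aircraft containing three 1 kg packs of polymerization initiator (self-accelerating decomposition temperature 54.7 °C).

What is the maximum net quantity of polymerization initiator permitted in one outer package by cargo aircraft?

Polymerization initiator: self-accelerating decomposition temperature 54.7 °C < 75 °C → Class 4.1 (Self-Reactive).
The cargo aircraft limit for Class 4.1 is 2.5 kg.

2.5 kg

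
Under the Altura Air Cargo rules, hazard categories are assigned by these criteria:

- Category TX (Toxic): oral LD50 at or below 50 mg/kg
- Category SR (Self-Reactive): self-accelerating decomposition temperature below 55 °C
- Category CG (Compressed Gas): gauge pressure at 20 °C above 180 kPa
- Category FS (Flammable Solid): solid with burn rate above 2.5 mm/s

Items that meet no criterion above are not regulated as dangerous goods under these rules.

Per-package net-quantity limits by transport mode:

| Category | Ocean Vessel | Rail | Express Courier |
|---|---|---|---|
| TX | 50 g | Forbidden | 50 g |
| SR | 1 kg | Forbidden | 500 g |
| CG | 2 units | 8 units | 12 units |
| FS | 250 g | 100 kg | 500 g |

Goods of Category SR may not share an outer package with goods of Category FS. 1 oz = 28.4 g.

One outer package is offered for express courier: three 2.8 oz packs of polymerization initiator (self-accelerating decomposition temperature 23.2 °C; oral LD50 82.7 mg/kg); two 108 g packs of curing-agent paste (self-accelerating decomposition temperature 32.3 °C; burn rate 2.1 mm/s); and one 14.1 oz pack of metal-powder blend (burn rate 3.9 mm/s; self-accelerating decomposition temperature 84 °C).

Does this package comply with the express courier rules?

No

Self-accelerating decomposition temperature 23.2 °C meets the Category SR criterion (Self-Reactive), so the polymerization initiator is Category SR.
The curing-agent paste has self-accelerating decomposition temperature 32.3 °C, which is < 55 °C, so it is Category SR (Self-Reactive).
With burn rate 3.9 mm/s (> 2.5 mm/s), the metal-powder blend falls in Category FS.
Total Category SR: (three 2.8 oz packs = 238.56 g) + (two 108 g packs = 216 g) = 454.56 g.
454.56 g ≤ 500 g (express courier limit, Category SR) — within limit.
Category FS quantity: one 14.1 oz pack = 400.44 g.
400.44 g is within the express courier limit of 500 g for Category FS.
Category SR and Category FS may not share an outer package.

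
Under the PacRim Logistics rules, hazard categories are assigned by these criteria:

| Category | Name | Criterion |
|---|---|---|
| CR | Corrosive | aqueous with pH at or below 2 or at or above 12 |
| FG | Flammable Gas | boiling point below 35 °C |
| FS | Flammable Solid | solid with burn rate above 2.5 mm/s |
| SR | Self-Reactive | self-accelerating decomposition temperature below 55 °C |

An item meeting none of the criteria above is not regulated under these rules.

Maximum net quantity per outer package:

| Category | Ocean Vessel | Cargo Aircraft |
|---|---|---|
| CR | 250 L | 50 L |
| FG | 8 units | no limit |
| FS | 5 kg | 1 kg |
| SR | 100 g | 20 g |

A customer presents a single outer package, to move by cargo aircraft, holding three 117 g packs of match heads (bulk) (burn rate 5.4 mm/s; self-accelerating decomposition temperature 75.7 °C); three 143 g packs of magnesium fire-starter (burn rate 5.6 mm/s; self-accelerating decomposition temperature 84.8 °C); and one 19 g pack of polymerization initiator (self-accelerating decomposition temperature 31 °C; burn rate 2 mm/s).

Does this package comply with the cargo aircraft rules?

Burn rate 5.4 mm/s meets the Category FS criterion (Flammable Solid), so the match heads (bulk) are Category FS.
Magnesium fire-starter: burn rate 5.6 mm/s > 2.5 mm/s → Category FS (Flammable Solid).
With self-accelerating decomposition temperature 31 °C (< 55 °C), the polymerization initiator falls in Category SR.
Category FS net quantity: (three 117 g packs = 351 g) + (three 143 g packs = 429 g) = 780 g.
That is within the Category FS cargo aircraft limit of 1 kg.
Category SR quantity: 19 g.
19 g ≤ 20 g (cargo aircraft limit, Category SR) — within limit.
Every hazard category is within its cargo aircraft limit and no segregation rule is violated.

Yes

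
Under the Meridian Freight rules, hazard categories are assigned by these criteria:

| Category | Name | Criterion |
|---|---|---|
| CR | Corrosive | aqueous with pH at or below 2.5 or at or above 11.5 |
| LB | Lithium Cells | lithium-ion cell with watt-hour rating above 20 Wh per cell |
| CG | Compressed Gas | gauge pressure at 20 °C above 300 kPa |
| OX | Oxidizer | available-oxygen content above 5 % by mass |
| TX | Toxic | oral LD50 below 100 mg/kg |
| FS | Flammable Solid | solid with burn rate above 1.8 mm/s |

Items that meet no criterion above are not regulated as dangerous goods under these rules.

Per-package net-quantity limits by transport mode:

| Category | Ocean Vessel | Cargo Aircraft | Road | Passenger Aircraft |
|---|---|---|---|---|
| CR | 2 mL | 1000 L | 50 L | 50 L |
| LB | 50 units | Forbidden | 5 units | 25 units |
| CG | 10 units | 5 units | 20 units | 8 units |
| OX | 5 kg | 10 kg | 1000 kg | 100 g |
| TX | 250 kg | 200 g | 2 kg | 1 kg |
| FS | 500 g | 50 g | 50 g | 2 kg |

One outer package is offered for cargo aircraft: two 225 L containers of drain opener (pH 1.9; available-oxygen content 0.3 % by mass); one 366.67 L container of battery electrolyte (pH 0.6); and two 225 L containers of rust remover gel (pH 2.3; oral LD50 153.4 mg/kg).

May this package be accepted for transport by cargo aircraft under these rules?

pH 1.9 meets the Category CR criterion (Corrosive), so the drain opener is Category CR.
The battery electrolyte has pH 0.6, which is ≤ 2.5, so it is Category CR (Corrosive).
pH 2.3 meets the Category CR criterion (Corrosive), so the rust remover gel is Category CR.
Total Category CR: (two 225 L containers = 450 L) + 366.67 L + (two 225 L containers = 450 L) = 1266.67 L.
1266.67 L > 1000 L (cargo aircraft limit, Category CR) — over the limit.

No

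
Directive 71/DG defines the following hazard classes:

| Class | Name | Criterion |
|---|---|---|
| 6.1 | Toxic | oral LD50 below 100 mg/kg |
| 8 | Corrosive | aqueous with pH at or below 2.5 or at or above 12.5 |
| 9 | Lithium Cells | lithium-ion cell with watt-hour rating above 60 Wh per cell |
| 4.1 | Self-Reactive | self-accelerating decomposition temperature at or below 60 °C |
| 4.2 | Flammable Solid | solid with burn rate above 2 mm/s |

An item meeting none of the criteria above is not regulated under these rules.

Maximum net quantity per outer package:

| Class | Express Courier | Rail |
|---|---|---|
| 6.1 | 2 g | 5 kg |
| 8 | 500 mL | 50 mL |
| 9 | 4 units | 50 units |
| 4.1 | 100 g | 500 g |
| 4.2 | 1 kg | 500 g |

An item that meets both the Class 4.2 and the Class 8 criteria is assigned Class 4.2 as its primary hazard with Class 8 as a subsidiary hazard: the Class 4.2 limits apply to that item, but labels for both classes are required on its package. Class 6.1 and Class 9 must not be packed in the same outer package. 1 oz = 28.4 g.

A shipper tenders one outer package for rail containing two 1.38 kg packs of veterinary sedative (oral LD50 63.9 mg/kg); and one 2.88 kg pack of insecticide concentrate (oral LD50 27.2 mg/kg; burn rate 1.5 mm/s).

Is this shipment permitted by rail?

No

Oral LD50 63.9 mg/kg meets the Class 6.1 criterion (Toxic), so the veterinary sedative is Class 6.1.
Oral LD50 27.2 mg/kg meets the Class 6.1 criterion (Toxic), so the insecticide concentrate is Class 6.1.
Class 6.1 net quantity: (two 1.38 kg packs = 2.76 kg) + 2.88 kg = 5.64 kg.
5.64 kg > 5 kg (rail limit, Class 6.1) — over the limit.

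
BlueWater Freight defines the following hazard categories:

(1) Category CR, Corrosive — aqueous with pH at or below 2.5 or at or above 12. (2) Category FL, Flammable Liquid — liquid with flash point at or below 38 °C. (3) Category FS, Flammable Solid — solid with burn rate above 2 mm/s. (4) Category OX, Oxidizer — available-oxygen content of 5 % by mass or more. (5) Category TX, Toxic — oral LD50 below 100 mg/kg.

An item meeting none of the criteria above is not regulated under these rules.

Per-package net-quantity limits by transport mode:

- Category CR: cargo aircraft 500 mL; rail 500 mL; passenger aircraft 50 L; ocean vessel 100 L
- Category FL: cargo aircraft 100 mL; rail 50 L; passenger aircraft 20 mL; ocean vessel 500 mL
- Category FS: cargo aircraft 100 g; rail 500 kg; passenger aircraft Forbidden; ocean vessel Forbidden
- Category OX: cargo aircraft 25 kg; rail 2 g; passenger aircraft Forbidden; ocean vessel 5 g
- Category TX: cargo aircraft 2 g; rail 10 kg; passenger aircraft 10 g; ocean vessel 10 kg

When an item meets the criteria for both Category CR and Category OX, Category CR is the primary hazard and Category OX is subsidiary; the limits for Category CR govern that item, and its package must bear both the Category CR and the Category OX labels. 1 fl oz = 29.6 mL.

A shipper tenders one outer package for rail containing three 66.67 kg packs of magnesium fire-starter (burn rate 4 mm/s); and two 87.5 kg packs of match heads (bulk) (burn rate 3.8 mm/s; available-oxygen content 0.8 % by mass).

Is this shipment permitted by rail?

Yes

Magnesium fire-starter: burn rate 4 mm/s > 2 mm/s → Category FS (Flammable Solid).
Burn rate 3.8 mm/s meets the Category FS criterion (Flammable Solid), so the match heads (bulk) are Category FS.
Total Category FS: (three 66.67 kg packs = 200.01 kg) + (two 87.5 kg packs = 175 kg) = 375.01 kg.
375.01 kg is within the rail limit of 500 kg for Category FS.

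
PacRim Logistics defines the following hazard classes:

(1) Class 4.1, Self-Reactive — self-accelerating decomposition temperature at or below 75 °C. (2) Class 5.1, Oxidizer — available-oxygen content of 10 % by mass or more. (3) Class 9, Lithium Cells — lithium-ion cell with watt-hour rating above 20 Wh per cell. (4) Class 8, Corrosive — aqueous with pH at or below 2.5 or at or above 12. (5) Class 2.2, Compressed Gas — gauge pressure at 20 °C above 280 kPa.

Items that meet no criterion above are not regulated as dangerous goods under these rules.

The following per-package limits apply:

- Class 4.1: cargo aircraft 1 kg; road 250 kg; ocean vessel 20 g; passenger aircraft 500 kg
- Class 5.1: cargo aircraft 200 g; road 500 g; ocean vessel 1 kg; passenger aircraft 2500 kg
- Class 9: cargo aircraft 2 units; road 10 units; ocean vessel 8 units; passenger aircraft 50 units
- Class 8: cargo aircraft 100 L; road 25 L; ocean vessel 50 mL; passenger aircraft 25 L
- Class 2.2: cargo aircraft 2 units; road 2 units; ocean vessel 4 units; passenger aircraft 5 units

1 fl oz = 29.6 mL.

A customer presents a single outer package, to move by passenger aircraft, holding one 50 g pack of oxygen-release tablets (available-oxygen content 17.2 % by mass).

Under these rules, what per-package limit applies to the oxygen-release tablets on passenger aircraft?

The oxygen-release tablets have available-oxygen content 17.2 % by mass, which is ≥ 10 % by mass, so they are Class 5.1 (Oxidizer).
The passenger aircraft limit for Class 5.1 is 2500 kg.

2500 kg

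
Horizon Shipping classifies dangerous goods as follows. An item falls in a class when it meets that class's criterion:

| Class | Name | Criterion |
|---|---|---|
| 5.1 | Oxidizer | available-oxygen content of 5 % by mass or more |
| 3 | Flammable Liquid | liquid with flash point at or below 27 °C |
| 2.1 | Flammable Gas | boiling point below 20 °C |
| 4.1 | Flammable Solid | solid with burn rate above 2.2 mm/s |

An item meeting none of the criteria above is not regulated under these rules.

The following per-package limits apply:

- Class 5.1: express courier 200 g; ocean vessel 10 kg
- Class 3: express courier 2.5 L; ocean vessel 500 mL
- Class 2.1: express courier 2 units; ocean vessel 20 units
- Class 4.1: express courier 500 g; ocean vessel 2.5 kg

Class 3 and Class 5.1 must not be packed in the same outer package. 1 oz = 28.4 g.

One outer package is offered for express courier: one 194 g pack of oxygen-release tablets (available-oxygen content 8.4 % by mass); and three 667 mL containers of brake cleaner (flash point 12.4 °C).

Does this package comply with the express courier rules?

Oxygen-release tablets: available-oxygen content 8.4 % by mass ≥ 5 % by mass → Class 5.1 (Oxidizer).
The brake cleaner has flash point 12.4 °C, which is ≤ 27 °C, so it is Class 3 (Flammable Liquid).
Class 3 quantity: three 667 mL containers = 2.001 L.
2.001 L is within the express courier limit of 2.5 L for Class 3.
Class 5.1 quantity: 194 g.
194 g ≤ 200 g (express courier limit, Class 5.1) — within limit.
Class 3 and Class 5.1 may not share an outer package.

No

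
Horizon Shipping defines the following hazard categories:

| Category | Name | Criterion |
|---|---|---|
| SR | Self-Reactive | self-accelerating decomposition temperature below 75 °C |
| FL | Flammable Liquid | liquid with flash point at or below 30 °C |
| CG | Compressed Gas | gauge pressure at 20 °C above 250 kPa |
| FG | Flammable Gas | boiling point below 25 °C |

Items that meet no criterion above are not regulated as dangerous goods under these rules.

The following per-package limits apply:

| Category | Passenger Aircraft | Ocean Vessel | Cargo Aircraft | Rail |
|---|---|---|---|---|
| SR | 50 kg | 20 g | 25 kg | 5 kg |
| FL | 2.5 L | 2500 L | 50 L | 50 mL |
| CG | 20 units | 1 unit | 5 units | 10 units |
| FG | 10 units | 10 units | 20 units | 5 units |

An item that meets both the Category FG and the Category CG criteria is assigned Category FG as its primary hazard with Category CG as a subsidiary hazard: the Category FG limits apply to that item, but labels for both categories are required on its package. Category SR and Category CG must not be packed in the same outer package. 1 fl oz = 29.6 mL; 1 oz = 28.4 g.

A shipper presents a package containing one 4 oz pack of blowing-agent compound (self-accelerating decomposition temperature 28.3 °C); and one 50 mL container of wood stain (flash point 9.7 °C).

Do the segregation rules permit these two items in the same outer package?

Yes

Blowing-agent compound: self-accelerating decomposition temperature 28.3 °C < 75 °C → Category SR (Self-Reactive).
With flash point 9.7 °C (≤ 30 °C), the wood stain falls in Category FL.
No segregation rule bars Category SR with Category FL.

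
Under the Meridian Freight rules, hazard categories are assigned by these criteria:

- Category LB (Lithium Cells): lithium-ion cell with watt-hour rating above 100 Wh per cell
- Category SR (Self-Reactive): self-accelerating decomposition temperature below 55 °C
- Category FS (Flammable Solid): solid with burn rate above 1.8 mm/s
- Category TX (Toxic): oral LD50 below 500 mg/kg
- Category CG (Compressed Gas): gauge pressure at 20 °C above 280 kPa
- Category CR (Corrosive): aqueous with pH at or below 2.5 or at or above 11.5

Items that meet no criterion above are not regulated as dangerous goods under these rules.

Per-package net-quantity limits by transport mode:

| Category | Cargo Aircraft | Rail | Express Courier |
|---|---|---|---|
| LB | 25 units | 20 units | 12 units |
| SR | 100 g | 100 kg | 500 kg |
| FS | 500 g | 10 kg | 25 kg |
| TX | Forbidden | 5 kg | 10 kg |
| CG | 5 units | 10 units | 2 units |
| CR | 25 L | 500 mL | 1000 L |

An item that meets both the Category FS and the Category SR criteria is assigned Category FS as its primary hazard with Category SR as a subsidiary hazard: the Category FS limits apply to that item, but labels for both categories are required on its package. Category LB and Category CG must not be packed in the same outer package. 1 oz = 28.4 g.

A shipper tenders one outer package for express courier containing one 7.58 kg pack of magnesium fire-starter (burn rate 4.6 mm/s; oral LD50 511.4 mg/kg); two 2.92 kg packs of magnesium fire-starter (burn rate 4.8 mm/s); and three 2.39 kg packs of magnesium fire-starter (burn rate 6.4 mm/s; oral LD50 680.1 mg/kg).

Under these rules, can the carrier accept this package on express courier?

Yes

The magnesium fire-starter has burn rate 4.6 mm/s, which is > 1.8 mm/s, so it is Category FS (Flammable Solid).
With burn rate 4.8 mm/s (> 1.8 mm/s), the magnesium fire-starter falls in Category FS.
Burn rate 6.4 mm/s meets the Category FS criterion (Flammable Solid), so the magnesium fire-starter is Category FS.
Category FS net quantity: 7.58 kg + (two 2.92 kg packs = 5.84 kg) + (three 2.39 kg packs = 7.17 kg) = 20.59 kg.
20.59 kg is within the express courier limit of 25 kg for Category FS.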